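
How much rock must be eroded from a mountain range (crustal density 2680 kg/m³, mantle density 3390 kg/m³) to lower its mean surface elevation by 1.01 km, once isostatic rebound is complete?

4.82 km

Net drop Δ = e − u = e − e ρ_c/ρ_m = e (ρ_m − ρ_c)/ρ_m.
e = Δ ρ_m/(ρ_m − ρ_c) = 1.01 km × 3390/710 = 4.82 km.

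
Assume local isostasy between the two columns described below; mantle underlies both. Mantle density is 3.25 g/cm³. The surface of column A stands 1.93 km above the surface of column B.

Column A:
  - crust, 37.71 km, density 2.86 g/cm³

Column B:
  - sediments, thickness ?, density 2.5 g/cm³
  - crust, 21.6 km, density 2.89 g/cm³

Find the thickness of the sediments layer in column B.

Take the compensation level at the base of the deeper column (depth z_c below the surface of column A) and equate Σ ρ_i t_i down to z_c; mantle fills any gap and the z_c terms cancel.
Column A: 37.71×2.86 + (z_c − 37.71)×3.25
Column B: 1.93×0 + x×2.5 + 21.6×2.89 + (z_c − 1.93 − 21.6 − x)×3.25
The z_c×3.25 term appears on both sides and cancels. Collect the known terms of each column as K = Σ(ρt)_known − 3.25 × (depth of known layers): K_A = 107.8506 − 3.25×37.71 = −14.7069; K_B = 62.424 − 3.25×(1.93 + 21.6) = −14.0485.
Balance: K_A = K_B − x×(3.25 − 2.5), so x = (K_B − K_A)/(3.25 − 2.5) = 0.6584/0.75 = 0.878 km.

0.878 km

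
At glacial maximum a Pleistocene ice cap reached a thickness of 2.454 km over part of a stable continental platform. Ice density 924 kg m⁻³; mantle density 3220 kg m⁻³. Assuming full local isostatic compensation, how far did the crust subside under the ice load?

Isostatic balance requires: the ice load ρ_ice t is balanced by mantle displaced below, ρ_m s.
s = t ρ_ice / ρ_m = 2.454 km × 924/3220 = 0.704 km.

0.704 km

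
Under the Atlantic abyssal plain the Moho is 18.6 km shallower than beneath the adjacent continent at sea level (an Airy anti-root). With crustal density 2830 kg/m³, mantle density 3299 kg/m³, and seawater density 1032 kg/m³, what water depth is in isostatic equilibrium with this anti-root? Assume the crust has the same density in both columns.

4.85 km

Replacing a thickness d of crust by seawater at the top must be balanced by replacing crust with mantle at the base: d (ρ_c − ρ_w) = a (ρ_m − ρ_c).
d = a (ρ_m − ρ_c)/(ρ_c − ρ_w) = 18.6 km × 469/1798 = 4.85 km.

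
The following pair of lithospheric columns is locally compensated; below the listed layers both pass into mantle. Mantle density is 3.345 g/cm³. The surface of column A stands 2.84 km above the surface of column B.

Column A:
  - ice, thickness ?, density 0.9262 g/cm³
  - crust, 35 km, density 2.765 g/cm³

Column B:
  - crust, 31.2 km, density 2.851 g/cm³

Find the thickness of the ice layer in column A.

Take the compensation level at the base of the deeper column (depth z_c below the surface of column A) and equate Σ ρ_i t_i down to z_c; mantle fills any gap and the z_c terms cancel.
Column A: x×0.9262 + 35×2.765 + (z_c − 35 − x)×3.345
Column B: 2.84×0 + 31.2×2.851 + (z_c − 2.84 − 31.2)×3.345
The z_c×3.345 term appears on both sides and cancels. Collect the known terms of each column as K = Σ(ρt)_known − 3.345 × (depth of known layers): K_A = 96.775 − 3.345×35 = −20.3; K_B = 88.9512 − 3.345×(2.84 + 31.2) = −24.9126.
Balance: K_A − x×(3.345 − 0.9262) = K_B, so x = (K_A − K_B)/(3.345 − 0.9262) = 4.6126/2.4188 = 1.91 km.

1.91 km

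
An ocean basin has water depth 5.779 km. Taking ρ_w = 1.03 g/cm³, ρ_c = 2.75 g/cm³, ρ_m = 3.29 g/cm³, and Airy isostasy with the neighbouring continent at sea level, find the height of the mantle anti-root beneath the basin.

For local isostatic compensation: replacing crust with seawater at the top is compensated by replacing crust with mantle at the base: d (ρ_c − ρ_w) = a (ρ_m − ρ_c).
a = d (ρ_c − ρ_w)/(ρ_m − ρ_c) = 5.779 km × 1.72/0.54 = 18.4 km.

18.4 km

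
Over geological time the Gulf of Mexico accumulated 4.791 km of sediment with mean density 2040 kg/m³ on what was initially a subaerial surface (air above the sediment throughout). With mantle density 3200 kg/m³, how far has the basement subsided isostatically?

3.05 km

Subaerial load: s = t ρ_sed / ρ_m = 4.791 km × 2040/3200 = 3.05 km.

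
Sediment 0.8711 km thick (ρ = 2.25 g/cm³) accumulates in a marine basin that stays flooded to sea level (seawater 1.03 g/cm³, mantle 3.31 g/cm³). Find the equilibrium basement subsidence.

Submarine loading: the sediment displaces seawater, and the subsidence is in turn flooded, so s (ρ_m − ρ_w) = t (ρ_sed − ρ_w).
s = 0.8711 km × (2.25 − 1.03) / (3.31 − 1.03) = 0.466 km.

0.466 km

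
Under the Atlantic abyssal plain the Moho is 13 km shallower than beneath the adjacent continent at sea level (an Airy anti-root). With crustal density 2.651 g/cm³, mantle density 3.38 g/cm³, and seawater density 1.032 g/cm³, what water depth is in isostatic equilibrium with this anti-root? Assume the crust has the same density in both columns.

5.85 km

Replacing a thickness d of crust by seawater at the top must be balanced by replacing crust with mantle at the base: d (ρ_c − ρ_w) = a (ρ_m − ρ_c).
d = a (ρ_m − ρ_c)/(ρ_c − ρ_w) = 13 km × 0.729/1.619 = 5.85 km.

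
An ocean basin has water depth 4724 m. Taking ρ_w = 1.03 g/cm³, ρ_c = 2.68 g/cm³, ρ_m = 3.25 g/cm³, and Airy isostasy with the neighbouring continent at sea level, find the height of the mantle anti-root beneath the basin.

Balancing pressure at the compensation depth: replacing crust with seawater at the top is compensated by replacing crust with mantle at the base: d (ρ_c − ρ_w) = a (ρ_m − ρ_c).
a = d (ρ_c − ρ_w)/(ρ_m − ρ_c) = 4724 m × 1.65/0.57 = 13700 m.

13700 m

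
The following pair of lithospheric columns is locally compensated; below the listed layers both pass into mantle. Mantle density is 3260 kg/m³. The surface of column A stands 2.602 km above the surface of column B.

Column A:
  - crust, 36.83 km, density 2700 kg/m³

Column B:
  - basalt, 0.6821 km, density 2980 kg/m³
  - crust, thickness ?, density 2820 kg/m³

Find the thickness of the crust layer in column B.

Take the compensation level at the base of the deeper column (depth z_c below the surface of column A) and equate Σ ρ_i t_i down to z_c; mantle fills any gap and the z_c terms cancel.
Column A: 36.83×2700 + (z_c − 36.83)×3260
Column B: 2.602×0 + 0.6821×2980 + x×2820 + (z_c − 2.602 − 0.6821 − x)×3260
The z_c×3260 term appears on both sides and cancels. Collect the known terms of each column as K = Σ(ρt)_known − 3260 × (depth of known layers): K_A = 99441 − 3260×36.83 = −20624.8; K_B = 2032.658 − 3260×(2.602 + 0.6821) = −8673.508.
Balance: K_A = K_B − x×(3260 − 2820), so x = (K_B − K_A)/(3260 − 2820) = 11951.3/440 = 27.2 km.

27.2 km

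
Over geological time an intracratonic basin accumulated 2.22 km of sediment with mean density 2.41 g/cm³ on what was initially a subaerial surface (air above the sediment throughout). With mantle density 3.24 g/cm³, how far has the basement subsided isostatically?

Subaerial load: s = t ρ_sed / ρ_m = 2.22 km × 2.41/3.24 = 1.65 km.

1.65 km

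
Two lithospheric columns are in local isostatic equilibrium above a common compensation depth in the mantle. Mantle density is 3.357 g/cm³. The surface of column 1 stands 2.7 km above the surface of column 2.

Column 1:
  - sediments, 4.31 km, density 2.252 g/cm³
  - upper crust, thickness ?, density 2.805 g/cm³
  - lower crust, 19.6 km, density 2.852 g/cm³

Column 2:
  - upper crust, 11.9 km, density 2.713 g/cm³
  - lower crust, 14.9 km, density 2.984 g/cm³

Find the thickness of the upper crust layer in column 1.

Take the compensation level at the base of the deeper column (depth z_c below the surface of column 1) and equate Σ ρ_i t_i down to z_c; mantle fills any gap and the z_c terms cancel.
Column 1: 4.31×2.252 + x×2.805 + 19.6×2.852 + (z_c − 23.91 − x)×3.357
Column 2: 2.7×0 + 11.9×2.713 + 14.9×2.984 + (z_c − 2.7 − 26.8)×3.357
The z_c×3.357 term appears on both sides and cancels. Collect the known terms of each column as K = Σ(ρt)_known − 3.357 × (depth of known layers): K_1 = 65.60532 − 3.357×23.91 = −14.66055; K_2 = 76.7463 − 3.357×(2.7 + 26.8) = −22.2852.
Balance: K_1 − x×(3.357 − 2.805) = K_2, so x = (K_1 − K_2)/(3.357 − 2.805) = 7.62465/0.552 = 13.8 km.

13.8 km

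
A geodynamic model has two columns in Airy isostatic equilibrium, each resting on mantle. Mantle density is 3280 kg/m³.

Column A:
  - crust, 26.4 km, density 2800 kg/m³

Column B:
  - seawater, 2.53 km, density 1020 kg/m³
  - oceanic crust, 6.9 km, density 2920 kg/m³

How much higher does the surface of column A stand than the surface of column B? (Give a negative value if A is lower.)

For any compensation level in the mantle, the mantle terms cancel and isostasy reduces to e = (Σt_A − Σt_B) − (Σ(ρt)_A − Σ(ρt)_B) / ρ_m.
Σt_A = 26.4 km; Σt_B = 9.43 km; Σ(ρt)_A = 73920; Σ(ρt)_B = 22728.6 (in km·kg/m³).
e = (26.4 − 9.43) − (73920 − 22728.6) / 3280 = 1.36 km.

1.36 km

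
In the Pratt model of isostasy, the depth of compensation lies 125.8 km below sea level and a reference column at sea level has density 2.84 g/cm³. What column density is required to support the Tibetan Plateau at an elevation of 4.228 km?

2.75 g/cm³

Pratt balance: ρ_ref D = ρ (D + h).
ρ = ρ_ref D/(D + h) = 2.84 × 125.8 km/(125.8 km + 4.228 km) = 2.75 g/cm³.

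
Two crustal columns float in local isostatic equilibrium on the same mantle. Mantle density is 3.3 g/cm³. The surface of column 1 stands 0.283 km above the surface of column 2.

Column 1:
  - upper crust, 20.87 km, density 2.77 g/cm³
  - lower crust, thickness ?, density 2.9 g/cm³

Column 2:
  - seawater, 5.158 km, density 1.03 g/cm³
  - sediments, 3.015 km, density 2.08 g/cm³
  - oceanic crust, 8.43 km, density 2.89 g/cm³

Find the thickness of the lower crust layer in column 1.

Take the compensation level at the base of the deeper column (depth z_c below the surface of column 1) and equate Σ ρ_i t_i down to z_c; mantle fills any gap and the z_c terms cancel.
Column 1: 20.87×2.77 + x×2.9 + (z_c − 20.87 − x)×3.3
Column 2: 0.283×0 + 5.158×1.03 + 3.015×2.08 + 8.43×2.89 + (z_c − 0.283 − 16.603)×3.3
The z_c×3.3 term appears on both sides and cancels. Collect the known terms of each column as K = Σ(ρt)_known − 3.3 × (depth of known layers): K_1 = 57.8099 − 3.3×20.87 = −11.0611; K_2 = 35.94664 − 3.3×(0.283 + 16.603) = −19.77716.
Balance: K_1 − x×(3.3 − 2.9) = K_2, so x = (K_1 − K_2)/(3.3 − 2.9) = 8.71606/0.4 = 21.8 km.

21.8 km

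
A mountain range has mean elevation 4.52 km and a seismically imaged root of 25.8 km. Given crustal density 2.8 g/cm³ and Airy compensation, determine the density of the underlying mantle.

Airy balance: ρ_c h = (ρ_m − ρ_c) r → ρ_m = ρ_c (1 + h/r).
ρ_m = 2.8 × (1 + 4.52 km/25.8 km) = 3.29 g/cm³.

3.29 g/cm³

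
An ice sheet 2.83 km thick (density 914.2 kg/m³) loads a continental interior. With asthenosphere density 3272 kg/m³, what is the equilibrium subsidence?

For local isostatic compensation: the ice load ρ_ice t is balanced by mantle displaced below, ρ_m s.
s = t ρ_ice / ρ_m = 2.83 km × 914.2/3272 = 0.791 km.

0.791 km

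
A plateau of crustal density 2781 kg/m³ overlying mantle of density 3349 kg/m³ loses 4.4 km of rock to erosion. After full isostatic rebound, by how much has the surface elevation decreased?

Rebound u = e ρ_c/ρ_m = 4.4 km × 2781/3349 = 3.654 km.
Net surface drop = e − u = 4.4 km − 3.654 km = e (ρ_m − ρ_c)/ρ_m = 0.746 km.

0.746 km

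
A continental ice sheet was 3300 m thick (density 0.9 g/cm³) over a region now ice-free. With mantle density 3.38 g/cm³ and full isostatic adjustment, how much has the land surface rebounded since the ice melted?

Removing the load lets mantle flow back in; uplift u satisfies ρ_ice t = ρ_m u.
u = t ρ_ice/ρ_m = 3300 m × 0.9/3.38 = 879 m.

879 m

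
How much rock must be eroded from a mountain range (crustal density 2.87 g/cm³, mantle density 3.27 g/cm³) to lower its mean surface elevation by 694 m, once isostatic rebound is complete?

Net drop Δ = e − u = e − e ρ_c/ρ_m = e (ρ_m − ρ_c)/ρ_m.
e = Δ ρ_m/(ρ_m − ρ_c) = 694 m × 3.27/0.4 = 5670 m.

5670 m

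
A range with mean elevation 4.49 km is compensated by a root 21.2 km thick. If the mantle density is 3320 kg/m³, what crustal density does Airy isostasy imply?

2740 kg/m³

ρ_c h = (ρ_m − ρ_c) r → ρ_c (h + r) = ρ_m r → ρ_c = ρ_m r / (h + r).
ρ_c = 3320 × 21.2 km / (4.49 km + 21.2 km) = 2740 kg/m³.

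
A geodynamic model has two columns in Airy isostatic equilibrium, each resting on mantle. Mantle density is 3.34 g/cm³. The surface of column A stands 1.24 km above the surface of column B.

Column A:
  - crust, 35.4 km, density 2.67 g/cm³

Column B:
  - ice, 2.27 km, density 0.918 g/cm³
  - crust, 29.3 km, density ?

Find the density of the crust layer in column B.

Take the compensation level at the base of the deeper column (depth z_c below the surface of column A) and equate Σ ρ_i t_i down to z_c; mantle fills any gap and the z_c terms cancel.
Column A: 35.4×2.67 + (z_c − 35.4)×3.34
Column B: 1.24×0 + 2.27×0.918 + 29.3×ρ + (z_c − 1.24 − 31.57)×3.34
The z_c×3.34 term appears on both sides and cancels. Collect the known terms of each column as K = Σ(ρt)_known − 3.34 × (depth of known layers): K_A = 94.518 − 3.34×35.4 = −23.718; K_B = 2.08386 − 3.34×(1.24 + 31.57) = −107.50154.
Balance: K_A = K_B + 29.3×ρ, so ρ = (K_A − K_B)/29.3 = 83.7835/29.3 = 2.86 g/cm³.

2.86 g/cm³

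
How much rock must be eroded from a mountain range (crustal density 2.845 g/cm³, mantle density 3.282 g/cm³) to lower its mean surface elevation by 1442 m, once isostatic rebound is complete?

Net drop Δ = e − u = e − e ρ_c/ρ_m = e (ρ_m − ρ_c)/ρ_m.
e = Δ ρ_m/(ρ_m − ρ_c) = 1442 m × 3.282/0.437 = 10800 m.

10800 m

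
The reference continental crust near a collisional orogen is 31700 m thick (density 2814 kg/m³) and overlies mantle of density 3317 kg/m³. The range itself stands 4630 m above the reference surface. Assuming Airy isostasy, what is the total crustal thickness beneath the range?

Root depth r = h ρ_c / (ρ_m − ρ_c) = 4630 m × 2814 / 503 = 25900 m.
Total thickness = T + h + r = 31700 m + 4630 m + 25900 m = 62200 m.

62200 m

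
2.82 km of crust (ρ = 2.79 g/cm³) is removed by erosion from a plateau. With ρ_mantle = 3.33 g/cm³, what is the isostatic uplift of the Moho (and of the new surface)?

Unloading: uplift u = e ρ_c/ρ_m = 2.82 km × 2.79/3.33 = 2.36 km.

2.36 km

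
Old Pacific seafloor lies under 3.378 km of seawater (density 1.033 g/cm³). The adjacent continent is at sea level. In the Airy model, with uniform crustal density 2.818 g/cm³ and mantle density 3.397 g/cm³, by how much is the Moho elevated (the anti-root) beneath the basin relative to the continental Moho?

10.4 km

For local isostatic compensation: replacing crust with seawater at the top is compensated by replacing crust with mantle at the base: d (ρ_c − ρ_w) = a (ρ_m − ρ_c).
a = d (ρ_c − ρ_w)/(ρ_m − ρ_c) = 3.378 km × 1.785/0.579 = 10.4 km.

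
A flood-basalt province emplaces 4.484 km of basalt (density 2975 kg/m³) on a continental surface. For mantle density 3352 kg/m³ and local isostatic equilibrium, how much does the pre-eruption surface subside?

3.98 km

Subaerial loading: s = t ρ_load / ρ_m.
s = 4.484 km × 2975/3352 = 3.98 km.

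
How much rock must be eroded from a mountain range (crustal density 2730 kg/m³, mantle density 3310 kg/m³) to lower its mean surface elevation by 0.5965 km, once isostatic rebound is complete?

3.4 km

Net drop Δ = e − u = e − e ρ_c/ρ_m = e (ρ_m − ρ_c)/ρ_m.
e = Δ ρ_m/(ρ_m − ρ_c) = 0.5965 km × 3310/580 = 3.4 km.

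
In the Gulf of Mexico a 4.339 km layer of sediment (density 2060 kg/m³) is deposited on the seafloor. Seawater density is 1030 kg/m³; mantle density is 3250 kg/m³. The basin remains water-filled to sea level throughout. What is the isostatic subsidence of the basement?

Submarine loading: the sediment displaces seawater, and the subsidence is in turn flooded, so s (ρ_m − ρ_w) = t (ρ_sed − ρ_w).
s = 4.339 km × (2060 − 1030) / (3250 − 1030) = 2.01 km.

2.01 km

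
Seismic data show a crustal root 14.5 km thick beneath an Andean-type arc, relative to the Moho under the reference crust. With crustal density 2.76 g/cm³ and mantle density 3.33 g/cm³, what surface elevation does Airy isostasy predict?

2.99 km

Equating mass per unit area of the two columns: ρ_c h = (ρ_m − ρ_c) r.
h = r (ρ_m − ρ_c) / ρ_c = 14.5 km × (3.33 − 2.76) / 2.76 = 2.99 km.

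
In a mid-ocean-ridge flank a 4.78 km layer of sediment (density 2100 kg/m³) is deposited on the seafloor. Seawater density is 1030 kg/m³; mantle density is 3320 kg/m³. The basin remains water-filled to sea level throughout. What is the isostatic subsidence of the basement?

2.23 km

Submarine loading: the sediment displaces seawater, and the subsidence is in turn flooded, so s (ρ_m − ρ_w) = t (ρ_sed − ρ_w).
s = 4.78 km × (2100 − 1030) / (3320 − 1030) = 2.23 km.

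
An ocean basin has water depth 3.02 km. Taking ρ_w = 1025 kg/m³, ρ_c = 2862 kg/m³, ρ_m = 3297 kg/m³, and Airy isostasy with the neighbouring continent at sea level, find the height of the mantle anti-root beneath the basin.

12.8 km

Equating mass per unit area of the two columns: replacing crust with seawater at the top is compensated by replacing crust with mantle at the base: d (ρ_c − ρ_w) = a (ρ_m − ρ_c).
a = d (ρ_c − ρ_w)/(ρ_m − ρ_c) = 3.02 km × 1837/435 = 12.8 km.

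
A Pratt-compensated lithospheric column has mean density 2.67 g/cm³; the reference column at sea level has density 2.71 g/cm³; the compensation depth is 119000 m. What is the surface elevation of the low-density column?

ρ_ref D = ρ (D + h) → h = D (ρ_ref − ρ)/ρ.
h = 119000 m × (2.71 − 2.67)/2.67 = 1780 m.

1780 m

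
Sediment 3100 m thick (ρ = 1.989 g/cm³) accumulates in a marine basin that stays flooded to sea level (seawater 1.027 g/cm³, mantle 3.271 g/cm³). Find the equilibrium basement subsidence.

Submarine loading: the sediment displaces seawater, and the subsidence is in turn flooded, so s (ρ_m − ρ_w) = t (ρ_sed − ρ_w).
s = 3100 m × (1.989 − 1.027) / (3.271 − 1.027) = 1330 m.

1330 m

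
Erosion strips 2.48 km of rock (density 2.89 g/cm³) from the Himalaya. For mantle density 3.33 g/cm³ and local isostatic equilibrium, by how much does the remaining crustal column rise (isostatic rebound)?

Unloading: uplift u = e ρ_c/ρ_m = 2.48 km × 2.89/3.33 = 2.15 km.

2.15 km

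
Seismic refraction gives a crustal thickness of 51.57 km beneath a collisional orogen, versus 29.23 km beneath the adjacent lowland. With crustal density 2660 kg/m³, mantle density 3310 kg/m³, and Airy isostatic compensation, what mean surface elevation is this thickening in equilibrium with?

4.39 km

Excess crust Δ = 51.57 km − 29.23 km = 22.34 km, split between elevation h and root r with h + r = Δ.
Airy balance ρ_c h = (ρ_m − ρ_c) r gives r = h ρ_c/(ρ_m − ρ_c), so h (1 + ρ_c/(ρ_m − ρ_c)) = Δ, i.e. h = Δ (ρ_m − ρ_c)/ρ_m.
h = 22.34 km × 650/3310 = 4.39 km.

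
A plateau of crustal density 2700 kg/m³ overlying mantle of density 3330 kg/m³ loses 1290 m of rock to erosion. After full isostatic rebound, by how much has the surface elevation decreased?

244 m

Rebound u = e ρ_c/ρ_m = 1290 m × 2700/3330 = 1046 m.
Net surface drop = e − u = 1290 m − 1046 m = e (ρ_m − ρ_c)/ρ_m = 244 m.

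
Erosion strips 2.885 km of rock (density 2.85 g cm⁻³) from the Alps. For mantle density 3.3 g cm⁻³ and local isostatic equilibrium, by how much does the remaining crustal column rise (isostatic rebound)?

Unloading: uplift u = e ρ_c/ρ_m = 2.885 km × 2.85/3.3 = 2.49 km.

2.49 km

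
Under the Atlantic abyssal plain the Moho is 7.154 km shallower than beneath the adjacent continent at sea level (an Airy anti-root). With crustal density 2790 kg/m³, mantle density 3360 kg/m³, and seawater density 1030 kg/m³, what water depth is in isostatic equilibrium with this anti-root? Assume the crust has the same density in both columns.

2.32 km

Replacing a thickness d of crust by seawater at the top must be balanced by replacing crust with mantle at the base: d (ρ_c − ρ_w) = a (ρ_m − ρ_c).
d = a (ρ_m − ρ_c)/(ρ_c − ρ_w) = 7.154 km × 570/1760 = 2.32 km.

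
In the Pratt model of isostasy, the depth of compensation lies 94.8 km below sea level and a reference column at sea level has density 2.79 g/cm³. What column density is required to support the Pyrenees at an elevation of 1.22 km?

Pratt balance: ρ_ref D = ρ (D + h).
ρ = ρ_ref D/(D + h) = 2.79 × 94.8 km/(94.8 km + 1.22 km) = 2.75 g/cm³.

2.75 g/cm³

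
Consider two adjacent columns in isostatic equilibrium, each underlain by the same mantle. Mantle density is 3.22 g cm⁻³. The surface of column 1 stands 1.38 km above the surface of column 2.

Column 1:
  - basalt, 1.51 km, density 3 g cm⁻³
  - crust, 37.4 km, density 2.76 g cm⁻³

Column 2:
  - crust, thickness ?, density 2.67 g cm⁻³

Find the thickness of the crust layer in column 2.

Take the compensation level at the base of the deeper column (depth z_c below the surface of column 1) and equate Σ ρ_i t_i down to z_c; mantle fills any gap and the z_c terms cancel.
Column 1: 1.51×3 + 37.4×2.76 + (z_c − 38.91)×3.22
Column 2: 1.38×0 + x×2.67 + (z_c − 1.38 − 0 − x)×3.22
The z_c×3.22 term appears on both sides and cancels. Collect the known terms of each column as K = Σ(ρt)_known − 3.22 × (depth of known layers): K_1 = 107.754 − 3.22×38.91 = −17.5362; K_2 = 0 − 3.22×(1.38 + 0) = −4.4436.
Balance: K_1 = K_2 − x×(3.22 − 2.67), so x = (K_2 − K_1)/(3.22 − 2.67) = 13.0926/0.55 = 23.8 km.

23.8 km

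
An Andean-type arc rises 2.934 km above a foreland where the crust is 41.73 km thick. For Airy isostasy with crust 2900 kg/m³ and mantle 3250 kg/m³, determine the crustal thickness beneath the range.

Root depth r = h ρ_c / (ρ_m − ρ_c) = 2.934 km × 2900 / 350 = 24.31 km.
Total thickness = T + h + r = 41.73 km + 2.934 km + 24.31 km = 69 km.

69 km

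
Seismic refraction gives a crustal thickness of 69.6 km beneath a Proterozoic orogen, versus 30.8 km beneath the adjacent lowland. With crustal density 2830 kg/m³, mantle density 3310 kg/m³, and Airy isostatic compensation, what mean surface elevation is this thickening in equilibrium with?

Excess crust Δ = 69.6 km − 30.8 km = 38.8 km, split between elevation h and root r with h + r = Δ.
Airy balance ρ_c h = (ρ_m − ρ_c) r gives r = h ρ_c/(ρ_m − ρ_c), so h (1 + ρ_c/(ρ_m − ρ_c)) = Δ, i.e. h = Δ (ρ_m − ρ_c)/ρ_m.
h = 38.8 km × 480/3310 = 5.63 km.

5.63 km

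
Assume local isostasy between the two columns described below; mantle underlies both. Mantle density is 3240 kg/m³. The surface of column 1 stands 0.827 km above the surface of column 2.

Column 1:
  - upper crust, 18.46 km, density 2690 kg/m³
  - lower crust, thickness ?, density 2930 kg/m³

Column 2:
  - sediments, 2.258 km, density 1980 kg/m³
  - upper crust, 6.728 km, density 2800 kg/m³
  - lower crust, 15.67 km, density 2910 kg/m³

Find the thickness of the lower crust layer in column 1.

11.3 km

Take the compensation level at the base of the deeper column (depth z_c below the surface of column 1) and equate Σ ρ_i t_i down to z_c; mantle fills any gap and the z_c terms cancel.
Column 1: 18.46×2690 + x×2930 + (z_c − 18.46 − x)×3240
Column 2: 0.827×0 + 2.258×1980 + 6.728×2800 + 15.67×2910 + (z_c − 0.827 − 24.656)×3240
The z_c×3240 term appears on both sides and cancels. Collect the known terms of each column as K = Σ(ρt)_known − 3240 × (depth of known layers): K_1 = 49657.4 − 3240×18.46 = −10153; K_2 = 68908.94 − 3240×(0.827 + 24.656) = −13655.98.
Balance: K_1 − x×(3240 − 2930) = K_2, so x = (K_1 − K_2)/(3240 − 2930) = 3502.98/310 = 11.3 km.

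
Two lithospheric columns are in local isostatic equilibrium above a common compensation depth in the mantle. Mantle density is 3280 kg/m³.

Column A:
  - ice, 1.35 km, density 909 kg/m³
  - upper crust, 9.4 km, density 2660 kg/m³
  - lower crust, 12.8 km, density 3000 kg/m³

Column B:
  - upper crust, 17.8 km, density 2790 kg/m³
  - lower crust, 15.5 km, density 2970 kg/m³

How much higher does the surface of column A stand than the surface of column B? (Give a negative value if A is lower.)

For any compensation level in the mantle, the mantle terms cancel and isostasy reduces to e = (Σt_A − Σt_B) − (Σ(ρt)_A − Σ(ρt)_B) / ρ_m.
Σt_A = 23.55 km; Σt_B = 33.3 km; Σ(ρt)_A = 64631.15; Σ(ρt)_B = 95697 (in km·kg/m³).
e = (23.55 − 33.3) − (64631.15 − 95697) / 3280 = −0.279 km.

−0.279 km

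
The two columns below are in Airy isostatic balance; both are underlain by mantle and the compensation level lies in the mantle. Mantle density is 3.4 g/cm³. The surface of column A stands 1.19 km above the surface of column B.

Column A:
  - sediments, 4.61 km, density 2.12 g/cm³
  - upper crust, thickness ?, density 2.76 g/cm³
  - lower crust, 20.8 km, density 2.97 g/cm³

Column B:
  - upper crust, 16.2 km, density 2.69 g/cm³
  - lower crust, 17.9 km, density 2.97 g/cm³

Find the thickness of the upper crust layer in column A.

13.1 km

Take the compensation level at the base of the deeper column (depth z_c below the surface of column A) and equate Σ ρ_i t_i down to z_c; mantle fills any gap and the z_c terms cancel.
Column A: 4.61×2.12 + x×2.76 + 20.8×2.97 + (z_c − 25.41 − x)×3.4
Column B: 1.19×0 + 16.2×2.69 + 17.9×2.97 + (z_c − 1.19 − 34.1)×3.4
The z_c×3.4 term appears on both sides and cancels. Collect the known terms of each column as K = Σ(ρt)_known − 3.4 × (depth of known layers): K_A = 71.5492 − 3.4×25.41 = −14.8448; K_B = 96.741 − 3.4×(1.19 + 34.1) = −23.245.
Balance: K_A − x×(3.4 − 2.76) = K_B, so x = (K_A − K_B)/(3.4 − 2.76) = 8.4002/0.64 = 13.1 km.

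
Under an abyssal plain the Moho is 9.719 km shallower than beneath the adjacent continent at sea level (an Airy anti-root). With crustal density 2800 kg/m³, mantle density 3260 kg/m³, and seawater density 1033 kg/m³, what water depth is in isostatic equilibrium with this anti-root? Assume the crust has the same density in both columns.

Replacing a thickness d of crust by seawater at the top must be balanced by replacing crust with mantle at the base: d (ρ_c − ρ_w) = a (ρ_m − ρ_c).
d = a (ρ_m − ρ_c)/(ρ_c − ρ_w) = 9.719 km × 460/1767 = 2.53 km.

2.53 km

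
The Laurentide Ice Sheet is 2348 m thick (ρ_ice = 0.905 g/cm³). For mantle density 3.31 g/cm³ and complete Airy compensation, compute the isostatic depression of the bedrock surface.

By Archimedes' principle applied to the lithosphere: the ice load ρ_ice t is balanced by mantle displaced below, ρ_m s.
s = t ρ_ice / ρ_m = 2348 m × 0.905/3.31 = 642 m.

642 m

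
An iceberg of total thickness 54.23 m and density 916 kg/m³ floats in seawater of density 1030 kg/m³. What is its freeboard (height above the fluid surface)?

6 m

Floating equilibrium: submerged depth d = t ρ_obj/ρ_fluid = 54.23 m × 916/1030 = 48.23 m.
Freeboard = t − d = 54.23 m − 48.23 m = 6 m.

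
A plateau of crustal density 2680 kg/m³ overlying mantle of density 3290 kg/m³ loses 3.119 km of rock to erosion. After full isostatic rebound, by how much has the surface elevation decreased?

0.578 km

Rebound u = e ρ_c/ρ_m = 3.119 km × 2680/3290 = 2.541 km.
Net surface drop = e − u = 3.119 km − 2.541 km = e (ρ_m − ρ_c)/ρ_m = 0.578 km.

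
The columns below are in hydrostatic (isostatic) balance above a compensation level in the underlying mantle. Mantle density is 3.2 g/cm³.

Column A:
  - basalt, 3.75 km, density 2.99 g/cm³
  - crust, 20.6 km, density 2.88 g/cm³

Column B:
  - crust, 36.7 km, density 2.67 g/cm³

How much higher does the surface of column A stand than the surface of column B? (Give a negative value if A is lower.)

For any compensation level in the mantle, the mantle terms cancel and isostasy reduces to e = (Σt_A − Σt_B) − (Σ(ρt)_A − Σ(ρt)_B) / ρ_m.
Σt_A = 24.35 km; Σt_B = 36.7 km; Σ(ρt)_A = 70.5405; Σ(ρt)_B = 97.989 (in km·g/cm³).
e = (24.35 − 36.7) − (70.5405 − 97.989) / 3.2 = −3.77 km.

−3.77 km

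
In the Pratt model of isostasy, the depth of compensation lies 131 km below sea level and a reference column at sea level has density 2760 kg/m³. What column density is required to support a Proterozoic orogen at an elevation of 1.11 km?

Pratt balance: ρ_ref D = ρ (D + h).
ρ = ρ_ref D/(D + h) = 2760 × 131 km/(131 km + 1.11 km) = 2740 kg/m³.

2740 kg/m³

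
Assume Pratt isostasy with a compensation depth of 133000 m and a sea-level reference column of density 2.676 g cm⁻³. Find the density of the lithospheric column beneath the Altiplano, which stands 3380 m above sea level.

2.61 g cm⁻³

Pratt balance: ρ_ref D = ρ (D + h).
ρ = ρ_ref D/(D + h) = 2.676 × 133000 m/(133000 m + 3380 m) = 2.61 g cm⁻³.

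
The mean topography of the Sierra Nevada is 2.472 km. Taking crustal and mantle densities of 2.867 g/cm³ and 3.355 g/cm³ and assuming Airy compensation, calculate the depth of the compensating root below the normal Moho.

For local isostatic compensation: the weight of the topography is balanced by the buoyancy of the root, ρ_c h = (ρ_m − ρ_c) r.
r = h · ρ_c / (ρ_m − ρ_c) = 2.472 km × 2.867 / (3.355 − 2.867) = 14.5 km.

14.5 km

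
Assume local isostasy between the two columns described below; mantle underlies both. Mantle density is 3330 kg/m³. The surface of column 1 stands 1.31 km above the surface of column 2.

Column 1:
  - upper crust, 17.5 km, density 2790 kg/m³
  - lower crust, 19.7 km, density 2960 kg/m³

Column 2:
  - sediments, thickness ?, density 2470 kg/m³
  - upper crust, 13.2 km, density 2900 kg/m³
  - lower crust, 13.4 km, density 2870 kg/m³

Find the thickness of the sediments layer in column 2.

0.624 km

Take the compensation level at the base of the deeper column (depth z_c below the surface of column 1) and equate Σ ρ_i t_i down to z_c; mantle fills any gap and the z_c terms cancel.
Column 1: 17.5×2790 + 19.7×2960 + (z_c − 37.2)×3330
Column 2: 1.31×0 + x×2470 + 13.2×2900 + 13.4×2870 + (z_c − 1.31 − 26.6 − x)×3330
The z_c×3330 term appears on both sides and cancels. Collect the known terms of each column as K = Σ(ρt)_known − 3330 × (depth of known layers): K_1 = 107137 − 3330×37.2 = −16739; K_2 = 76738 − 3330×(1.31 + 26.6) = −16202.3.
Balance: K_1 = K_2 − x×(3330 − 2470), so x = (K_2 − K_1)/(3330 − 2470) = 536.7/860 = 0.624 km.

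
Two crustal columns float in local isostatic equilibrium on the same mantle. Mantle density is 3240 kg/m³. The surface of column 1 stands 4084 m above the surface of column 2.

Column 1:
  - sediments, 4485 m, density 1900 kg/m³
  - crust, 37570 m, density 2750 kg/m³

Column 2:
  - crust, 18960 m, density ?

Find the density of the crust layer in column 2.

2650 kg/m³

Take the compensation level at the base of the deeper column (depth z_c below the surface of column 1) and equate Σ ρ_i t_i down to z_c; mantle fills any gap and the z_c terms cancel.
Column 1: 4485×1900 + 37570×2750 + (z_c − 42055)×3240
Column 2: 4084×0 + 18960×ρ + (z_c − 4084 − 18960)×3240
The z_c×3240 term appears on both sides and cancels. Collect the known terms of each column as K = Σ(ρt)_known − 3240 × (depth of known layers): K_1 = 111839000 − 3240×42055 = −24419200; K_2 = 0 − 3240×(4084 + 18960) = −74662560.
Balance: K_1 = K_2 + 18960×ρ, so ρ = (K_1 − K_2)/18960 = 50243400/18960 = 2650 kg/m³.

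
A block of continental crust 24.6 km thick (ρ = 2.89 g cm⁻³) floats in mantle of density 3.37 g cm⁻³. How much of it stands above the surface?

Floating equilibrium: submerged depth d = t ρ_obj/ρ_fluid = 24.6 km × 2.89/3.37 = 21.1 km.
Freeboard = t − d = 24.6 km − 21.1 km = 3.5 km.

3.5 km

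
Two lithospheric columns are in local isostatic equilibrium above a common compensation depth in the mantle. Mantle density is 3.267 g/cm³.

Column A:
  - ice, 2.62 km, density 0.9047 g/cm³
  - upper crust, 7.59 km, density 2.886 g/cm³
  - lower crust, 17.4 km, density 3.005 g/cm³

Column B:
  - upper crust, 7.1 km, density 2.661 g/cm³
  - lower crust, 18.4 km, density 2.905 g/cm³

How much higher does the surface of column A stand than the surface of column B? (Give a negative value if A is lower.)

0.819 km

For any compensation level in the mantle, the mantle terms cancel and isostasy reduces to e = (Σt_A − Σt_B) − (Σ(ρt)_A − Σ(ρt)_B) / ρ_m.
Σt_A = 27.61 km; Σt_B = 25.5 km; Σ(ρt)_A = 76.562054; Σ(ρt)_B = 72.3451 (in km·g/cm³).
e = (27.61 − 25.5) − (76.562054 − 72.3451) / 3.267 = 0.819 km.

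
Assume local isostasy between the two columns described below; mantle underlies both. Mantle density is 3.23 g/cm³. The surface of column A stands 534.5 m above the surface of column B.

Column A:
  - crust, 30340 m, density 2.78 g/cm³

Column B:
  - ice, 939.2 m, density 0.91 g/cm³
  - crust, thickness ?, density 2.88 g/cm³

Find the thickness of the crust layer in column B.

Take the compensation level at the base of the deeper column (depth z_c below the surface of column A) and equate Σ ρ_i t_i down to z_c; mantle fills any gap and the z_c terms cancel.
Column A: 30340×2.78 + (z_c − 30340)×3.23
Column B: 534.5×0 + 939.2×0.91 + x×2.88 + (z_c − 534.5 − 939.2 − x)×3.23
The z_c×3.23 term appears on both sides and cancels. Collect the known terms of each column as K = Σ(ρt)_known − 3.23 × (depth of known layers): K_A = 84345.2 − 3.23×30340 = −13653; K_B = 854.672 − 3.23×(534.5 + 939.2) = −3905.379.
Balance: K_A = K_B − x×(3.23 − 2.88), so x = (K_B − K_A)/(3.23 − 2.88) = 9747.62/0.35 = 27900 m.

27900 m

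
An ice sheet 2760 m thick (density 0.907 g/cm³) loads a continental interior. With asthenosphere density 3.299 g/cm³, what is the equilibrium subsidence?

Isostatic balance requires: the ice load ρ_ice t is balanced by mantle displaced below, ρ_m s.
s = t ρ_ice / ρ_m = 2760 m × 0.907/3.299 = 759 m.

759 m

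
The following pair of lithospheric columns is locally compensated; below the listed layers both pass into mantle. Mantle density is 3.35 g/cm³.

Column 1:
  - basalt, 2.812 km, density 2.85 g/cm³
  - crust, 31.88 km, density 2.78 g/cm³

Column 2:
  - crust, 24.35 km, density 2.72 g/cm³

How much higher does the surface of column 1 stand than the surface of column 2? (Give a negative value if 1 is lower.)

For any compensation level in the mantle, the mantle terms cancel and isostasy reduces to e = (Σt_1 − Σt_2) − (Σ(ρt)_1 − Σ(ρt)_2) / ρ_m.
Σt_1 = 34.692 km; Σt_2 = 24.35 km; Σ(ρt)_1 = 96.6406; Σ(ρt)_2 = 66.232 (in km·g/cm³).
e = (34.692 − 24.35) − (96.6406 − 66.232) / 3.35 = 1.26 km.

1.26 km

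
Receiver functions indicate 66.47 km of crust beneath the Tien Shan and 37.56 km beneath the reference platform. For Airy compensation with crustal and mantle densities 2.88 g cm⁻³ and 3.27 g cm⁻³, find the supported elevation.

Excess crust Δ = 66.47 km − 37.56 km = 28.91 km, split between elevation h and root r with h + r = Δ.
Airy balance ρ_c h = (ρ_m − ρ_c) r gives r = h ρ_c/(ρ_m − ρ_c), so h (1 + ρ_c/(ρ_m − ρ_c)) = Δ, i.e. h = Δ (ρ_m − ρ_c)/ρ_m.
h = 28.91 km × 0.39/3.27 = 3.45 km.

3.45 km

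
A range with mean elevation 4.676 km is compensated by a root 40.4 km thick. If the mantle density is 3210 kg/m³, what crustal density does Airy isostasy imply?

ρ_c h = (ρ_m − ρ_c) r → ρ_c (h + r) = ρ_m r → ρ_c = ρ_m r / (h + r).
ρ_c = 3210 × 40.4 km / (4.676 km + 40.4 km) = 2880 kg/m³.

2880 kg/m³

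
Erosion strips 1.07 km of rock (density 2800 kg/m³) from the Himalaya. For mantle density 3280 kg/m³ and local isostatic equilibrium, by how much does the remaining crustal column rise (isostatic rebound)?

Unloading: uplift u = e ρ_c/ρ_m = 1.07 km × 2800/3280 = 0.913 km.

0.913 km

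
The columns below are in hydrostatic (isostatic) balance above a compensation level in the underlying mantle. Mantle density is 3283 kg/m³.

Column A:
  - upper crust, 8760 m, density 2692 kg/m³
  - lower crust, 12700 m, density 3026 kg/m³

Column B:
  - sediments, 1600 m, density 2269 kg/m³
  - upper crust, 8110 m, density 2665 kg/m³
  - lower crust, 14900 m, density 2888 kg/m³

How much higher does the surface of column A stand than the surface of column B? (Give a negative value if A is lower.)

−1240 m

For any compensation level in the mantle, the mantle terms cancel and isostasy reduces to e = (Σt_A − Σt_B) − (Σ(ρt)_A − Σ(ρt)_B) / ρ_m.
Σt_A = 21460 m; Σt_B = 24610 m; Σ(ρt)_A = 62012120; Σ(ρt)_B = 68274750 (in m·kg/m³).
e = (21460 − 24610) − (62012120 − 68274750) / 3283 = −1240 m.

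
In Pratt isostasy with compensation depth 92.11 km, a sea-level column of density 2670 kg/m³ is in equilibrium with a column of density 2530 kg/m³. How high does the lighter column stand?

5.1 km

ρ_ref D = ρ (D + h) → h = D (ρ_ref − ρ)/ρ.
h = 92.11 km × (2670 − 2530)/2530 = 5.1 km.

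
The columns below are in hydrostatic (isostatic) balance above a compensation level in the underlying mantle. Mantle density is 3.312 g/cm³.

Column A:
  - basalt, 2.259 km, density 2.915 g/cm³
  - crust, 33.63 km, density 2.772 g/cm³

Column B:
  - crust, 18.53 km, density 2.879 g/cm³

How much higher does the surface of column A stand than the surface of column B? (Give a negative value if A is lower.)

For any compensation level in the mantle, the mantle terms cancel and isostasy reduces to e = (Σt_A − Σt_B) − (Σ(ρt)_A − Σ(ρt)_B) / ρ_m.
Σt_A = 35.889 km; Σt_B = 18.53 km; Σ(ρt)_A = 99.807345; Σ(ρt)_B = 53.34787 (in km·g/cm³).
e = (35.889 − 18.53) − (99.807345 − 53.34787) / 3.312 = 3.33 km.

3.33 km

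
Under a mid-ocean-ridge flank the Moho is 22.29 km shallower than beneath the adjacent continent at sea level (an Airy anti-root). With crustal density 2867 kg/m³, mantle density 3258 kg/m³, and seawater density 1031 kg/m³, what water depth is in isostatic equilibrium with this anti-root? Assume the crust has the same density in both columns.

Replacing a thickness d of crust by seawater at the top must be balanced by replacing crust with mantle at the base: d (ρ_c − ρ_w) = a (ρ_m − ρ_c).
d = a (ρ_m − ρ_c)/(ρ_c − ρ_w) = 22.29 km × 391/1836 = 4.75 km.

4.75 km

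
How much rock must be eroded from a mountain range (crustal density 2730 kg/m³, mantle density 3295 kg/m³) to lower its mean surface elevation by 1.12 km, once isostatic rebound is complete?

6.53 km

Net drop Δ = e − u = e − e ρ_c/ρ_m = e (ρ_m − ρ_c)/ρ_m.
e = Δ ρ_m/(ρ_m − ρ_c) = 1.12 km × 3295/565 = 6.53 km.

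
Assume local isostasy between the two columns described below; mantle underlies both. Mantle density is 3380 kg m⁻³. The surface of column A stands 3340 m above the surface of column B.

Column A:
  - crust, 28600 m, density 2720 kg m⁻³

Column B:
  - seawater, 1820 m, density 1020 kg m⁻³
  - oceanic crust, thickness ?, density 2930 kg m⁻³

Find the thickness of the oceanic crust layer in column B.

Take the compensation level at the base of the deeper column (depth z_c below the surface of column A) and equate Σ ρ_i t_i down to z_c; mantle fills any gap and the z_c terms cancel.
Column A: 28600×2720 + (z_c − 28600)×3380
Column B: 3340×0 + 1820×1020 + x×2930 + (z_c − 3340 − 1820 − x)×3380
The z_c×3380 term appears on both sides and cancels. Collect the known terms of each column as K = Σ(ρt)_known − 3380 × (depth of known layers): K_A = 77792000 − 3380×28600 = −18876000; K_B = 1856400 − 3380×(3340 + 1820) = −15584400.
Balance: K_A = K_B − x×(3380 − 2930), so x = (K_B − K_A)/(3380 − 2930) = 3291600/450 = 7310 m.

7310 m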